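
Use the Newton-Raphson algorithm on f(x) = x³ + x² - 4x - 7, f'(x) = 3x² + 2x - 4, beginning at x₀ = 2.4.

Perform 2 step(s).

f(x) = x³ + x² - 4x - 7
f'(x) = 3x² + 2x - 4
x₀ = 2.4

Newton-Raphson formula: x_{n+1} = x_n - f(x_n)/f'(x_n)

Iteration 1:
  f(2.400000) = 2.984000
  f'(2.400000) = 18.080000
  x_1 = 2.400000 - 2.984000/18.080000 = 2.234956
Iteration 2:
  f(2.234956) = 0.218869
  f'(2.234956) = 15.454993
  x_2 = 2.234956 - 0.218869/15.454993 = 2.220794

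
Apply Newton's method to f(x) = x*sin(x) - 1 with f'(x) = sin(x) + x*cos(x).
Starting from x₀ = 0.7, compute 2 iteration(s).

f(x) = x*sin(x) - 1
f'(x) = sin(x) + x*cos(x)
x₀ = 0.7

Newton-Raphson formula: x_{n+1} = x_n - f(x_n)/f'(x_n)

Iteration 1:
  f(0.700000) = -0.549048
  f'(0.700000) = 1.179607
  x_1 = 0.700000 - (-0.549048)/1.179607 = 1.165450
Iteration 2:
  f(1.165450) = 0.071008
  f'(1.165450) = 1.378546
  x_2 = 1.165450 - 0.071008/1.378546 = 1.113940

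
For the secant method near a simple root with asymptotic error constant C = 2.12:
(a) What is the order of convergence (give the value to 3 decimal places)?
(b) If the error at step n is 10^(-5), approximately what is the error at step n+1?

(a) Secant method has superlinear convergence with order φ = (1+√5)/2 ≈ 1.618.
    This means |e_{n+1}| ≈ C|e_n|^1.618.

(b) With |e_n| = 10^(-5) and C = 2.12:
    |e_{n+1}| ≈ 2.12 × (10^(-5))^1.618 = 2.12 × 10^(-8.09)

(a) ≈ 1.618 (golden ratio); (b) |e_{n+1}| ≈ 1.723e-08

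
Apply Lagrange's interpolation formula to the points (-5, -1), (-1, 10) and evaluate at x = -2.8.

Lagrange interpolation formula:
P(x) = Σ yᵢ × Lᵢ(x)
where Lᵢ(x) = Π_{j≠i} (x - xⱼ)/(xᵢ - xⱼ)

L_0(-2.8) = (-2.8 - (-1))/(-5 - (-1)) = 0.450000
L_1(-2.8) = (-2.8 - (-5))/(-1 - (-5)) = 0.550000

P(-2.8) = (-1)×L_0(-2.8) + 10×L_1(-2.8)
P(-2.8) = 5.050000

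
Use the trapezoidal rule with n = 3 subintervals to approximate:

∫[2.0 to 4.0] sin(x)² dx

f(x) = sin(x)²
a = 2.0, b = 4.0, n = 3
h = (b - a)/n = 0.666667

Trapezoidal rule: (h/2)[f(x₀) + 2f(x₁) + 2f(x₂) + ... + f(xₙ)]

x_0 = 2.0000, f(x_0) = 0.826822, coefficient = 1
x_1 = 2.6667, f(x_1) = 0.209098, coefficient = 2
x_2 = 3.3333, f(x_2) = 0.036316, coefficient = 2
x_3 = 4.0000, f(x_3) = 0.572750, coefficient = 1

I ≈ (0.666667/2) × 1.890401 = 0.630134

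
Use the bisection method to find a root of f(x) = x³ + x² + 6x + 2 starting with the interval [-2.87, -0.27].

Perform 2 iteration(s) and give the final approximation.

f(x) = x³ + x² + 6x + 2
Initial interval: [-2.87, -0.27]

Iteration 1:
  c_1 = (-2.870000 + (-0.270000))/2 = -1.570000
  f(c_1) = f(-1.570000) = -8.824993
  f(a) × f(c) ≥ 0, new interval: [-1.570000, -0.270000]
Iteration 2:
  c_2 = (-1.570000 + (-0.270000))/2 = -0.920000
  f(c_2) = f(-0.920000) = -3.452288
  f(a) × f(c) ≥ 0, new interval: [-0.920000, -0.270000]

After 2 iteration(s), the approximation is c_2 = -0.920000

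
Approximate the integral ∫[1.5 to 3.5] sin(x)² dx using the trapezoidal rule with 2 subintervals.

f(x) = sin(x)²
a = 1.5, b = 3.5, n = 2
h = (b - a)/n = 1.000000

Trapezoidal rule: (h/2)[f(x₀) + 2f(x₁) + 2f(x₂) + ... + f(xₙ)]

x_0 = 1.5000, f(x_0) = 0.994996, coefficient = 1
x_1 = 2.5000, f(x_1) = 0.358169, coefficient = 2
x_2 = 3.5000, f(x_2) = 0.123049, coefficient = 1

I ≈ (1.000000/2) × 1.834383 = 0.917191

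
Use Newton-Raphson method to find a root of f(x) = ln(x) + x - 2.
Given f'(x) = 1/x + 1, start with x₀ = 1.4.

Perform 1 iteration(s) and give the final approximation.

f(x) = ln(x) + x - 2
f'(x) = 1/x + 1
x₀ = 1.4

Newton-Raphson formula: x_{n+1} = x_n - f(x_n)/f'(x_n)

Iteration 1:
  f(1.400000) = -0.263528
  f'(1.400000) = 1.714286
  x_1 = 1.400000 - (-0.263528)/1.714286 = 1.553725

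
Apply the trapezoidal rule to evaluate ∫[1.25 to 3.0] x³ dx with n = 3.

f(x) = x³
a = 1.25, b = 3.0, n = 3
h = (b - a)/n = 0.583333

Trapezoidal rule: (h/2)[f(x₀) + 2f(x₁) + 2f(x₂) + ... + f(xₙ)]

x_0 = 1.2500, f(x_0) = 1.953125, coefficient = 1
x_1 = 1.8333, f(x_1) = 6.162037, coefficient = 2
x_2 = 2.4167, f(x_2) = 14.114005, coefficient = 2
x_3 = 3.0000, f(x_3) = 27.000000, coefficient = 1

I ≈ (0.583333/2) × 69.505208 = 20.272352
Exact value: 19.639648
Error: 0.632704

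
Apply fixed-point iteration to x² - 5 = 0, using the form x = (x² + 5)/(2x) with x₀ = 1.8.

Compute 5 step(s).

Equation: x² - 5 = 0
Fixed-point form: x = (x² + 5)/(2x)
x₀ = 1.8

x_1 = g(1.800000) = 2.288889
x_2 = g(2.288889) = 2.236677
x_3 = g(2.236677) = 2.236068
x_4 = g(2.236068) = 2.236068
x_5 = g(2.236068) = 2.236068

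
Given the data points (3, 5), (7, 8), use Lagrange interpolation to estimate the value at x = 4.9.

Lagrange interpolation formula:
P(x) = Σ yᵢ × Lᵢ(x)
where Lᵢ(x) = Π_{j≠i} (x - xⱼ)/(xᵢ - xⱼ)

L_0(4.9) = (4.9 - 7)/(3 - 7) = 0.525000
L_1(4.9) = (4.9 - 3)/(7 - 3) = 0.475000

P(4.9) = 5×L_0(4.9) + 8×L_1(4.9)
P(4.9) = 6.425000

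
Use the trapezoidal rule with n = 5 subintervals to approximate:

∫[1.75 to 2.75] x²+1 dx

f(x) = x²+1
a = 1.75, b = 2.75, n = 5
h = (b - a)/n = 0.200000

Trapezoidal rule: (h/2)[f(x₀) + 2f(x₁) + 2f(x₂) + ... + f(xₙ)]

x_0 = 1.7500, f(x_0) = 4.062500, coefficient = 1
x_1 = 1.9500, f(x_1) = 4.802500, coefficient = 2
x_2 = 2.1500, f(x_2) = 5.622500, coefficient = 2
x_3 = 2.3500, f(x_3) = 6.522500, coefficient = 2
x_4 = 2.5500, f(x_4) = 7.502500, coefficient = 2
x_5 = 2.7500, f(x_5) = 8.562500, coefficient = 1

I ≈ (0.200000/2) × 61.525000 = 6.152500
Exact value: 6.145833
Error: 0.006667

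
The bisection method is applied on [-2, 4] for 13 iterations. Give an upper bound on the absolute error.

Bisection error bound: |error| ≤ (b-a)/2^n
|error| ≤ (4 - (-2))/2^13 = 6/2^13
|error| ≤ 0.0007324219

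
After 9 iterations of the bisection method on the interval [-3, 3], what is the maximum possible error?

Bisection error bound: |error| ≤ (b-a)/2^n
|error| ≤ (3 - (-3))/2^9 = 6/2^9
|error| ≤ 0.0117187500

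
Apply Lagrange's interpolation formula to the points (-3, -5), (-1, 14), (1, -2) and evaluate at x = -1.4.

Lagrange interpolation formula:
P(x) = Σ yᵢ × Lᵢ(x)
where Lᵢ(x) = Π_{j≠i} (x - xⱼ)/(xᵢ - xⱼ)

L_0(-1.4) = (-1.4 - (-1))/(-3 - (-1)) × (-1.4 - 1)/(-3 - 1) = 0.120000
L_1(-1.4) = (-1.4 - (-3))/(-1 - (-3)) × (-1.4 - 1)/(-1 - 1) = 0.960000
L_2(-1.4) = (-1.4 - (-3))/(1 - (-3)) × (-1.4 - (-1))/(1 - (-1)) = -0.080000

P(-1.4) = (-5)×L_0(-1.4) + 14×L_1(-1.4) + (-2)×L_2(-1.4)
P(-1.4) = 13.000000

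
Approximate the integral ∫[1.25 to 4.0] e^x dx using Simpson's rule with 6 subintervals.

f(x) = e^x
a = 1.25, b = 4.0, n = 6
h = (b - a)/n = 0.458333

Simpson's rule: (h/3)[f(x₀) + 4f(x₁) + 2f(x₂) + ... + f(xₙ)]

x_0 = 1.2500, f(x_0) = 3.490343, coefficient = 1
x_1 = 1.7083, f(x_1) = 5.519754, coefficient = 4
x_2 = 2.1667, f(x_2) = 8.729138, coefficient = 2
x_3 = 2.6250, f(x_3) = 13.804574, coefficient = 4
x_4 = 3.0833, f(x_4) = 21.831051, coefficient = 2
x_5 = 3.5417, f(x_5) = 34.524412, coefficient = 4
x_6 = 4.0000, f(x_6) = 54.598150, coefficient = 1

I ≈ (0.458333/3) × 334.603834 = 51.120030
Exact value: 51.107807
Error: 0.012223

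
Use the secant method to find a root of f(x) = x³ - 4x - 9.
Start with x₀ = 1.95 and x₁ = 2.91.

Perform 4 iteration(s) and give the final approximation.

f(x) = x³ - 4x - 9
x₀ = 1.95, x₁ = 2.91

Secant formula: x_{n+1} = x_n - f(x_n)(x_n - x_{n-1})/(f(x_n) - f(x_{n-1}))

Iteration 1:
  f(1.950000) = -9.385125
  f(2.910000) = 4.002171
  x_2 = 2.910000 - 4.002171×(2.910000 - 1.950000)/(4.002171 - (-9.385125))
       = 2.623005
Iteration 2:
  f(2.910000) = 4.002171
  f(2.623005) = -1.445335
  x_3 = 2.623005 - (-1.445335)×(2.623005 - 2.910000)/(-1.445335 - 4.002171)
       = 2.699151
Iteration 3:
  f(2.623005) = -1.445335
  f(2.699151) = -0.132169
  x_4 = 2.699151 - (-0.132169)×(2.699151 - 2.623005)/(-0.132169 - (-1.445335))
       = 2.706815
Iteration 4:
  f(2.699151) = -0.132169
  f(2.706815) = 0.005157
  x_5 = 2.706815 - 0.005157×(2.706815 - 2.699151)/(0.005157 - (-0.132169))
       = 2.706527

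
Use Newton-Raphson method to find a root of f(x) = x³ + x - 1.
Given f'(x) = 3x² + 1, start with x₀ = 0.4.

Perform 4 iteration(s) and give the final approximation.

f(x) = x³ + x - 1
f'(x) = 3x² + 1
x₀ = 0.4

Newton-Raphson formula: x_{n+1} = x_n - f(x_n)/f'(x_n)

Iteration 1:
  f(0.400000) = -0.536000
  f'(0.400000) = 1.480000
  x_1 = 0.400000 - (-0.536000)/1.480000 = 0.762162
Iteration 2:
  f(0.762162) = 0.204895
  f'(0.762162) = 2.742673
  x_2 = 0.762162 - 0.204895/2.742673 = 0.687456
Iteration 3:
  f(0.687456) = 0.012344
  f'(0.687456) = 2.417786
  x_3 = 0.687456 - 0.012344/2.417786 = 0.682350
Iteration 4:
  f(0.682350) = 0.000054
  f'(0.682350) = 2.396805
  x_4 = 0.682350 - 0.000054/2.396805 = 0.682328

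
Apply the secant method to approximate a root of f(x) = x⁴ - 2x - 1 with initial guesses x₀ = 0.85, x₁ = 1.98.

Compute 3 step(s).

f(x) = x⁴ - 2x - 1
x₀ = 0.85, x₁ = 1.98

Secant formula: x_{n+1} = x_n - f(x_n)(x_n - x_{n-1})/(f(x_n) - f(x_{n-1}))

Iteration 1:
  f(0.850000) = -2.177994
  f(1.980000) = 10.409536
  x_2 = 1.980000 - 10.409536×(1.980000 - 0.850000)/(10.409536 - (-2.177994))
       = 1.045522
Iteration 2:
  f(1.980000) = 10.409536
  f(1.045522) = -1.896142
  x_3 = 1.045522 - (-1.896142)×(1.045522 - 1.980000)/(-1.896142 - 10.409536)
       = 1.189512
Iteration 3:
  f(1.045522) = -1.896142
  f(1.189512) = -1.376971
  x_4 = 1.189512 - (-1.376971)×(1.189512 - 1.045522)/(-1.376971 - (-1.896142))
       = 1.571412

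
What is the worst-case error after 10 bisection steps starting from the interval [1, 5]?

Bisection error bound: |error| ≤ (b-a)/2^n
|error| ≤ (5 - 1)/2^10 = 4/2^10
|error| ≤ 0.0039062500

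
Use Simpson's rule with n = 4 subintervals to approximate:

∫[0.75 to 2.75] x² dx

f(x) = x²
a = 0.75, b = 2.75, n = 4
h = (b - a)/n = 0.500000

Simpson's rule: (h/3)[f(x₀) + 4f(x₁) + 2f(x₂) + ... + f(xₙ)]

x_0 = 0.7500, f(x_0) = 0.562500, coefficient = 1
x_1 = 1.2500, f(x_1) = 1.562500, coefficient = 4
x_2 = 1.7500, f(x_2) = 3.062500, coefficient = 2
x_3 = 2.2500, f(x_3) = 5.062500, coefficient = 4
x_4 = 2.7500, f(x_4) = 7.562500, coefficient = 1

I ≈ (0.500000/3) × 40.750000 = 6.791667
Exact value: 6.791667
Error: 0.000000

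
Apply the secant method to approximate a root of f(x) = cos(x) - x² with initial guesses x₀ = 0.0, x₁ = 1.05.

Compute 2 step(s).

f(x) = cos(x) - x²
x₀ = 0.0, x₁ = 1.05

Secant formula: x_{n+1} = x_n - f(x_n)(x_n - x_{n-1})/(f(x_n) - f(x_{n-1}))

Iteration 1:
  f(0.000000) = 1.000000
  f(1.050000) = -0.604929
  x_2 = 1.050000 - (-0.604929)×(1.050000 - 0.000000)/(-0.604929 - 1.000000)
       = 0.654235
Iteration 2:
  f(1.050000) = -0.604929
  f(0.654235) = 0.365491
  x_3 = 0.654235 - 0.365491×(0.654235 - 1.050000)/(0.365491 - (-0.604929))
       = 0.803292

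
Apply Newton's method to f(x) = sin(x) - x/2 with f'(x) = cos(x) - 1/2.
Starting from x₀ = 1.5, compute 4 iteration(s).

f(x) = sin(x) - x/2
f'(x) = cos(x) - 1/2
x₀ = 1.5

Newton-Raphson formula: x_{n+1} = x_n - f(x_n)/f'(x_n)

Iteration 1:
  f(1.500000) = 0.247495
  f'(1.500000) = -0.429263
  x_1 = 1.500000 - 0.247495/(-0.429263) = 2.076558
Iteration 2:
  f(2.076558) = -0.163473
  f'(2.076558) = -0.984474
  x_2 = 2.076558 - (-0.163473)/(-0.984474) = 1.910507
Iteration 3:
  f(1.910507) = -0.012402
  f'(1.910507) = -0.833214
  x_3 = 1.910507 - (-0.012402)/(-0.833214) = 1.895622
Iteration 4:
  f(1.895622) = -0.000105
  f'(1.895622) = -0.819144
  x_4 = 1.895622 - (-0.000105)/(-0.819144) = 1.895494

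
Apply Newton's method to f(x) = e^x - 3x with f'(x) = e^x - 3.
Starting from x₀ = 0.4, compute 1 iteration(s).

f(x) = e^x - 3x
f'(x) = e^x - 3
x₀ = 0.4

Newton-Raphson formula: x_{n+1} = x_n - f(x_n)/f'(x_n)

Iteration 1:
  f(0.400000) = 0.291825
  f'(0.400000) = -1.508175
  x_1 = 0.400000 - 0.291825/(-1.508175) = 0.593495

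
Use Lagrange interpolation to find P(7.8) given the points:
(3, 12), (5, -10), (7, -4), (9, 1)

Lagrange interpolation formula:
P(x) = Σ yᵢ × Lᵢ(x)
where Lᵢ(x) = Π_{j≠i} (x - xⱼ)/(xᵢ - xⱼ)

L_0(7.8) = (7.8 - 5)/(3 - 5) × (7.8 - 7)/(3 - 7) × (7.8 - 9)/(3 - 9) = 0.056000
L_1(7.8) = (7.8 - 3)/(5 - 3) × (7.8 - 7)/(5 - 7) × (7.8 - 9)/(5 - 9) = -0.288000
L_2(7.8) = (7.8 - 3)/(7 - 3) × (7.8 - 5)/(7 - 5) × (7.8 - 9)/(7 - 9) = 1.008000
L_3(7.8) = (7.8 - 3)/(9 - 3) × (7.8 - 5)/(9 - 5) × (7.8 - 7)/(9 - 7) = 0.224000

P(7.8) = 12×L_0(7.8) + (-10)×L_1(7.8) + (-4)×L_2(7.8) + 1×L_3(7.8)
P(7.8) = -0.256000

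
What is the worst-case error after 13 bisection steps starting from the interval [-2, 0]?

Bisection error bound: |error| ≤ (b-a)/2^n
|error| ≤ (0 - (-2))/2^13 = 2/2^13
|error| ≤ 0.0002441406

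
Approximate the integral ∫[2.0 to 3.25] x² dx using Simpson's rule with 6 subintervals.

f(x) = x²
a = 2.0, b = 3.25, n = 6
h = (b - a)/n = 0.208333

Simpson's rule: (h/3)[f(x₀) + 4f(x₁) + 2f(x₂) + ... + f(xₙ)]

x_0 = 2.0000, f(x_0) = 4.000000, coefficient = 1
x_1 = 2.2083, f(x_1) = 4.876736, coefficient = 4
x_2 = 2.4167, f(x_2) = 5.840278, coefficient = 2
x_3 = 2.6250, f(x_3) = 6.890625, coefficient = 4
x_4 = 2.8333, f(x_4) = 8.027778, coefficient = 2
x_5 = 3.0417, f(x_5) = 9.251736, coefficient = 4
x_6 = 3.2500, f(x_6) = 10.562500, coefficient = 1

I ≈ (0.208333/3) × 126.375000 = 8.776042
Exact value: 8.776042
Error: 0.000000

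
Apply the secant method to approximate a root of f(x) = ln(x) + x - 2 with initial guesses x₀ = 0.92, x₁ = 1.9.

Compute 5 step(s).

f(x) = ln(x) + x - 2
x₀ = 0.92, x₁ = 1.9

Secant formula: x_{n+1} = x_n - f(x_n)(x_n - x_{n-1})/(f(x_n) - f(x_{n-1}))

Iteration 1:
  f(0.920000) = -1.163382
  f(1.900000) = 0.541854
  x_2 = 1.900000 - 0.541854×(1.900000 - 0.920000)/(0.541854 - (-1.163382))
       = 1.588596
Iteration 2:
  f(1.900000) = 0.541854
  f(1.588596) = 0.051447
  x_3 = 1.588596 - 0.051447×(1.588596 - 1.900000)/(0.051447 - 0.541854)
       = 1.555928
Iteration 3:
  f(1.588596) = 0.051447
  f(1.555928) = -0.002000
  x_4 = 1.555928 - (-0.002000)×(1.555928 - 1.588596)/(-0.002000 - 0.051447)
       = 1.557150
Iteration 4:
  f(1.555928) = -0.002000
  f(1.557150) = 0.000008
  x_5 = 1.557150 - 0.000008×(1.557150 - 1.555928)/(0.000008 - (-0.002000))
       = 1.557146
Iteration 5:
  f(1.557150) = 0.000008
  f(1.557146) = 0.000000
  x_6 = 1.557146 - 0.000000×(1.557146 - 1.557150)/(0.000000 - 0.000008)
       = 1.557146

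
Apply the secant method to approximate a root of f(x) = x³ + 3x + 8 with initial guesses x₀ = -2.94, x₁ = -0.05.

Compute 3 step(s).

f(x) = x³ + 3x + 8
x₀ = -2.94, x₁ = -0.05

Secant formula: x_{n+1} = x_n - f(x_n)(x_n - x_{n-1})/(f(x_n) - f(x_{n-1}))

Iteration 1:
  f(-2.940000) = -26.232184
  f(-0.050000) = 7.849875
  x_2 = -0.050000 - 7.849875×(-0.050000 - (-2.940000))/(7.849875 - (-26.232184))
       = -0.715633
Iteration 2:
  f(-0.050000) = 7.849875
  f(-0.715633) = 5.486604
  x_3 = -0.715633 - 5.486604×(-0.715633 - (-0.050000))/(5.486604 - 7.849875)
       = -2.260976
Iteration 3:
  f(-0.715633) = 5.486604
  f(-2.260976) = -10.341061
  x_4 = -2.260976 - (-10.341061)×(-2.260976 - (-0.715633))/(-10.341061 - 5.486604)
       = -1.251321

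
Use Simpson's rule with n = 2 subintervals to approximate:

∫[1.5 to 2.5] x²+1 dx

f(x) = x²+1
a = 1.5, b = 2.5, n = 2
h = (b - a)/n = 0.500000

Simpson's rule: (h/3)[f(x₀) + 4f(x₁) + 2f(x₂) + ... + f(xₙ)]

x_0 = 1.5000, f(x_0) = 3.250000, coefficient = 1
x_1 = 2.0000, f(x_1) = 5.000000, coefficient = 4
x_2 = 2.5000, f(x_2) = 7.250000, coefficient = 1

I ≈ (0.500000/3) × 30.500000 = 5.083333
Exact value: 5.083333
Error: 0.000000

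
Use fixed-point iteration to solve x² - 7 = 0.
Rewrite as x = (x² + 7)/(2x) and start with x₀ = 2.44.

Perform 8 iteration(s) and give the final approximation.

Equation: x² - 7 = 0
Fixed-point form: x = (x² + 7)/(2x)
x₀ = 2.44

x_1 = g(2.440000) = 2.654426
x_2 = g(2.654426) = 2.645765
x_3 = g(2.645765) = 2.645751
x_4 = g(2.645751) = 2.645751
x_5 = g(2.645751) = 2.645751
x_6 = g(2.645751) = 2.645751
x_7 = g(2.645751) = 2.645751
x_8 = g(2.645751) = 2.645751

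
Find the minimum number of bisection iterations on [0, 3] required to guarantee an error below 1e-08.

We need (b-a)/2^n ≤ 1e-08
(3 - 0)/2^n ≤ 1e-08
3/2^n ≤ 1e-08
2^n ≥ 300000000
n ≥ log₂(300000000) = 28.16
n ≥ 29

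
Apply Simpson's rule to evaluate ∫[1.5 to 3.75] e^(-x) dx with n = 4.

f(x) = e^(-x)
a = 1.5, b = 3.75, n = 4
h = (b - a)/n = 0.562500

Simpson's rule: (h/3)[f(x₀) + 4f(x₁) + 2f(x₂) + ... + f(xₙ)]

x_0 = 1.5000, f(x_0) = 0.223130, coefficient = 1
x_1 = 2.0625, f(x_1) = 0.127136, coefficient = 4
x_2 = 2.6250, f(x_2) = 0.072440, coefficient = 2
x_3 = 3.1875, f(x_3) = 0.041275, coefficient = 4
x_4 = 3.7500, f(x_4) = 0.023518, coefficient = 1

I ≈ (0.562500/3) × 1.065170 = 0.199719
Exact value: 0.199612
Error: 0.000107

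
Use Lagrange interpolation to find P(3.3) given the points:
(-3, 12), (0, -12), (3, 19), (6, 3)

Lagrange interpolation formula:
P(x) = Σ yᵢ × Lᵢ(x)
where Lᵢ(x) = Π_{j≠i} (x - xⱼ)/(xᵢ - xⱼ)

L_0(3.3) = (3.3 - 0)/(-3 - 0) × (3.3 - 3)/(-3 - 3) × (3.3 - 6)/(-3 - 6) = 0.016500
L_1(3.3) = (3.3 - (-3))/(0 - (-3)) × (3.3 - 3)/(0 - 3) × (3.3 - 6)/(0 - 6) = -0.094500
L_2(3.3) = (3.3 - (-3))/(3 - (-3)) × (3.3 - 0)/(3 - 0) × (3.3 - 6)/(3 - 6) = 1.039500
L_3(3.3) = (3.3 - (-3))/(6 - (-3)) × (3.3 - 0)/(6 - 0) × (3.3 - 3)/(6 - 3) = 0.038500

P(3.3) = 12×L_0(3.3) + (-12)×L_1(3.3) + 19×L_2(3.3) + 3×L_3(3.3)
P(3.3) = 21.198000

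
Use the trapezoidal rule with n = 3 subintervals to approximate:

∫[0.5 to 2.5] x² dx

f(x) = x²
a = 0.5, b = 2.5, n = 3
h = (b - a)/n = 0.666667

Trapezoidal rule: (h/2)[f(x₀) + 2f(x₁) + 2f(x₂) + ... + f(xₙ)]

x_0 = 0.5000, f(x_0) = 0.250000, coefficient = 1
x_1 = 1.1667, f(x_1) = 1.361111, coefficient = 2
x_2 = 1.8333, f(x_2) = 3.361111, coefficient = 2
x_3 = 2.5000, f(x_3) = 6.250000, coefficient = 1

I ≈ (0.666667/2) × 15.944444 = 5.314815
Exact value: 5.166667
Error: 0.148148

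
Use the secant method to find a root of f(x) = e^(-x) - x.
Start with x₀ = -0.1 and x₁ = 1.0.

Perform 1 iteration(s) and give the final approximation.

f(x) = e^(-x) - x
x₀ = -0.1, x₁ = 1.0

Secant formula: x_{n+1} = x_n - f(x_n)(x_n - x_{n-1})/(f(x_n) - f(x_{n-1}))

Iteration 1:
  f(-0.100000) = 1.205171
  f(1.000000) = -0.632121
  x_2 = 1.000000 - (-0.632121)×(1.000000 - (-0.100000))/(-0.632121 - 1.205171)
       = 0.621545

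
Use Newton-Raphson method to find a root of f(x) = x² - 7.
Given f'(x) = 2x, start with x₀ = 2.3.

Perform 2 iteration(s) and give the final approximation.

f(x) = x² - 7
f'(x) = 2x
x₀ = 2.3

Newton-Raphson formula: x_{n+1} = x_n - f(x_n)/f'(x_n)

Iteration 1:
  f(2.300000) = -1.710000
  f'(2.300000) = 4.600000
  x_1 = 2.300000 - (-1.710000)/4.600000 = 2.671739
Iteration 2:
  f(2.671739) = 0.138190
  f'(2.671739) = 5.343478
  x_2 = 2.671739 - 0.138190/5.343478 = 2.645878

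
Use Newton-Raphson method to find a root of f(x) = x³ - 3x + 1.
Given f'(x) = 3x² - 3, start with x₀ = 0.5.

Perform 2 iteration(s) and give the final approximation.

f(x) = x³ - 3x + 1
f'(x) = 3x² - 3
x₀ = 0.5

Newton-Raphson formula: x_{n+1} = x_n - f(x_n)/f'(x_n)

Iteration 1:
  f(0.500000) = -0.375000
  f'(0.500000) = -2.250000
  x_1 = 0.500000 - (-0.375000)/(-2.250000) = 0.333333
Iteration 2:
  f(0.333333) = 0.037037
  f'(0.333333) = -2.666667
  x_2 = 0.333333 - 0.037037/(-2.666667) = 0.347222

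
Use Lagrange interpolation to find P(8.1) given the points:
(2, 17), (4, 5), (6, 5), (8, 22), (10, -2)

Lagrange interpolation formula:
P(x) = Σ yᵢ × Lᵢ(x)
where Lᵢ(x) = Π_{j≠i} (x - xⱼ)/(xᵢ - xⱼ)

L_0(8.1) = (8.1 - 4)/(2 - 4) × (8.1 - 6)/(2 - 6) × (8.1 - 8)/(2 - 8) × (8.1 - 10)/(2 - 10) = -0.004260
L_1(8.1) = (8.1 - 2)/(4 - 2) × (8.1 - 6)/(4 - 6) × (8.1 - 8)/(4 - 8) × (8.1 - 10)/(4 - 10) = 0.025353
L_2(8.1) = (8.1 - 2)/(6 - 2) × (8.1 - 4)/(6 - 4) × (8.1 - 8)/(6 - 8) × (8.1 - 10)/(6 - 10) = -0.074248
L_3(8.1) = (8.1 - 2)/(8 - 2) × (8.1 - 4)/(8 - 4) × (8.1 - 6)/(8 - 6) × (8.1 - 10)/(8 - 10) = 1.039478
L_4(8.1) = (8.1 - 2)/(10 - 2) × (8.1 - 4)/(10 - 4) × (8.1 - 6)/(10 - 6) × (8.1 - 8)/(10 - 8) = 0.013677

P(8.1) = 17×L_0(8.1) + 5×L_1(8.1) + 5×L_2(8.1) + 22×L_3(8.1) + (-2)×L_4(8.1)
P(8.1) = 22.524265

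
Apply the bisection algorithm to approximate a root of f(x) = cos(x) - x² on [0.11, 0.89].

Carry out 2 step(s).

f(x) = cos(x) - x²
Initial interval: [0.11, 0.89]

Iteration 1:
  c_1 = (0.110000 + 0.890000)/2 = 0.500000
  f(c_1) = f(0.500000) = 0.627583
  f(a) × f(c) ≥ 0, new interval: [0.500000, 0.890000]
Iteration 2:
  c_2 = (0.500000 + 0.890000)/2 = 0.695000
  f(c_2) = f(0.695000) = 0.285029
  f(a) × f(c) ≥ 0, new interval: [0.695000, 0.890000]

After 2 iteration(s), the approximation is c_2 = 0.695000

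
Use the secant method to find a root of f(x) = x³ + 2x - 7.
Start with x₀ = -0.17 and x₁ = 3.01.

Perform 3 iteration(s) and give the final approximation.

f(x) = x³ + 2x - 7
x₀ = -0.17, x₁ = 3.01

Secant formula: x_{n+1} = x_n - f(x_n)(x_n - x_{n-1})/(f(x_n) - f(x_{n-1}))

Iteration 1:
  f(-0.170000) = -7.344913
  f(3.010000) = 26.290901
  x_2 = 3.010000 - 26.290901×(3.010000 - (-0.170000))/(26.290901 - (-7.344913))
       = 0.524403
Iteration 2:
  f(3.010000) = 26.290901
  f(0.524403) = -5.806983
  x_3 = 0.524403 - (-5.806983)×(0.524403 - 3.010000)/(-5.806983 - 26.290901)
       = 0.974085
Iteration 3:
  f(0.524403) = -5.806983
  f(0.974085) = -4.127579
  x_4 = 0.974085 - (-4.127579)×(0.974085 - 0.524403)/(-4.127579 - (-5.806983))
       = 2.079296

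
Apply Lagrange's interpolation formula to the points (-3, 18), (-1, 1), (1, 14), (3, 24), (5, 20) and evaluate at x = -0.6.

Lagrange interpolation formula:
P(x) = Σ yᵢ × Lᵢ(x)
where Lᵢ(x) = Π_{j≠i} (x - xⱼ)/(xᵢ - xⱼ)

L_0(-0.6) = (-0.6 - (-1))/(-3 - (-1)) × (-0.6 - 1)/(-3 - 1) × (-0.6 - 3)/(-3 - 3) × (-0.6 - 5)/(-3 - 5) = -0.033600
L_1(-0.6) = (-0.6 - (-3))/(-1 - (-3)) × (-0.6 - 1)/(-1 - 1) × (-0.6 - 3)/(-1 - 3) × (-0.6 - 5)/(-1 - 5) = 0.806400
L_2(-0.6) = (-0.6 - (-3))/(1 - (-3)) × (-0.6 - (-1))/(1 - (-1)) × (-0.6 - 3)/(1 - 3) × (-0.6 - 5)/(1 - 5) = 0.302400
L_3(-0.6) = (-0.6 - (-3))/(3 - (-3)) × (-0.6 - (-1))/(3 - (-1)) × (-0.6 - 1)/(3 - 1) × (-0.6 - 5)/(3 - 5) = -0.089600
L_4(-0.6) = (-0.6 - (-3))/(5 - (-3)) × (-0.6 - (-1))/(5 - (-1)) × (-0.6 - 1)/(5 - 1) × (-0.6 - 3)/(5 - 3) = 0.014400

P(-0.6) = 18×L_0(-0.6) + 1×L_1(-0.6) + 14×L_2(-0.6) + 24×L_3(-0.6) + 20×L_4(-0.6)
P(-0.6) = 2.572800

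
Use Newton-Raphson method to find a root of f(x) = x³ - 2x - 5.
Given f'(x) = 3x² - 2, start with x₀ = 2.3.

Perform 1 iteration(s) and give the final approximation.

f(x) = x³ - 2x - 5
f'(x) = 3x² - 2
x₀ = 2.3

Newton-Raphson formula: x_{n+1} = x_n - f(x_n)/f'(x_n)

Iteration 1:
  f(2.300000) = 2.567000
  f'(2.300000) = 13.870000
  x_1 = 2.300000 - 2.567000/13.870000 = 2.114924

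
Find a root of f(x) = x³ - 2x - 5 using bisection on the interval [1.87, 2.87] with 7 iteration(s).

f(x) = x³ - 2x - 5
Initial interval: [1.87, 2.87]

Iteration 1:
  c_1 = (1.870000 + 2.870000)/2 = 2.370000
  f(c_1) = f(2.370000) = 3.572053
  f(a) × f(c) < 0, new interval: [1.870000, 2.370000]
Iteration 2:
  c_2 = (1.870000 + 2.370000)/2 = 2.120000
  f(c_2) = f(2.120000) = 0.288128
  f(a) × f(c) < 0, new interval: [1.870000, 2.120000]
Iteration 3:
  c_3 = (1.870000 + 2.120000)/2 = 1.995000
  f(c_3) = f(1.995000) = -1.049850
  f(a) × f(c) ≥ 0, new interval: [1.995000, 2.120000]
Iteration 4:
  c_4 = (1.995000 + 2.120000)/2 = 2.057500
  f(c_4) = f(2.057500) = -0.404972
  f(a) × f(c) ≥ 0, new interval: [2.057500, 2.120000]
Iteration 5:
  c_5 = (2.057500 + 2.120000)/2 = 2.088750
  f(c_5) = f(2.088750) = -0.064542
  f(a) × f(c) ≥ 0, new interval: [2.088750, 2.120000]
Iteration 6:
  c_6 = (2.088750 + 2.120000)/2 = 2.104375
  f(c_6) = f(2.104375) = 0.110252
  f(a) × f(c) < 0, new interval: [2.088750, 2.104375]
Iteration 7:
  c_7 = (2.088750 + 2.104375)/2 = 2.096563
  f(c_7) = f(2.096563) = 0.022471
  f(a) × f(c) < 0, new interval: [2.088750, 2.096563]

After 7 iteration(s), the approximation is c_7 = 2.096563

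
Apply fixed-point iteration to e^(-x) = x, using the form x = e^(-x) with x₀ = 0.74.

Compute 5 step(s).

Equation: e^(-x) = x
Fixed-point form: x = e^(-x)
x₀ = 0.74

x_1 = g(0.740000) = 0.477114
x_2 = g(0.477114) = 0.620572
x_3 = g(0.620572) = 0.537637
x_4 = g(0.537637) = 0.584127
x_5 = g(0.584127) = 0.557592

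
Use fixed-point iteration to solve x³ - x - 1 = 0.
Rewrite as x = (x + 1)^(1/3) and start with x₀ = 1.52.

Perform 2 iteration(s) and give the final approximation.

Equation: x³ - x - 1 = 0
Fixed-point form: x = (x + 1)^(1/3)
x₀ = 1.52

x_1 = g(1.520000) = 1.360818
x_2 = g(1.360818) = 1.331540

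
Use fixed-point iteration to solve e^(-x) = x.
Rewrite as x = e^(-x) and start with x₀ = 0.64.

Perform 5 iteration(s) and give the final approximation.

Equation: e^(-x) = x
Fixed-point form: x = e^(-x)
x₀ = 0.64

x_1 = g(0.640000) = 0.527292
x_2 = g(0.527292) = 0.590201
x_3 = g(0.590201) = 0.554216
x_4 = g(0.554216) = 0.574523
x_5 = g(0.574523) = 0.562974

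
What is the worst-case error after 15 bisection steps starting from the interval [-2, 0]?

Bisection error bound: |error| ≤ (b-a)/2^n
|error| ≤ (0 - (-2))/2^15 = 2/2^15
|error| ≤ 0.0000610352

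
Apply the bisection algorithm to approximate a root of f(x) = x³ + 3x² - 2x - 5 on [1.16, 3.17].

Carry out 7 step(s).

f(x) = x³ + 3x² - 2x - 5
Initial interval: [1.16, 3.17]

Iteration 1:
  c_1 = (1.160000 + 3.170000)/2 = 2.165000
  f(c_1) = f(2.165000) = 14.879517
  f(a) × f(c) < 0, new interval: [1.160000, 2.165000]
Iteration 2:
  c_2 = (1.160000 + 2.165000)/2 = 1.662500
  f(c_2) = f(1.662500) = 4.561713
  f(a) × f(c) < 0, new interval: [1.160000, 1.662500]
Iteration 3:
  c_3 = (1.160000 + 1.662500)/2 = 1.411250
  f(c_3) = f(1.411250) = 0.963063
  f(a) × f(c) < 0, new interval: [1.160000, 1.411250]
Iteration 4:
  c_4 = (1.160000 + 1.411250)/2 = 1.285625
  f(c_4) = f(1.285625) = -0.487833
  f(a) × f(c) ≥ 0, new interval: [1.285625, 1.411250]
Iteration 5:
  c_5 = (1.285625 + 1.411250)/2 = 1.348437
  f(c_5) = f(1.348437) = 0.209818
  f(a) × f(c) < 0, new interval: [1.285625, 1.348437]
Iteration 6:
  c_6 = (1.285625 + 1.348437)/2 = 1.317031
  f(c_6) = f(1.317031) = -0.145864
  f(a) × f(c) ≥ 0, new interval: [1.317031, 1.348437]
Iteration 7:
  c_7 = (1.317031 + 1.348437)/2 = 1.332734
  f(c_7) = f(1.332734) = 0.030251
  f(a) × f(c) < 0, new interval: [1.317031, 1.332734]

After 7 iteration(s), the approximation is c_7 = 1.332734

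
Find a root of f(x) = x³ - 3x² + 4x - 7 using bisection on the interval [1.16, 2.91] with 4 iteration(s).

f(x) = x³ - 3x² + 4x - 7
Initial interval: [1.16, 2.91]

Iteration 1:
  c_1 = (1.160000 + 2.910000)/2 = 2.035000
  f(c_1) = f(2.035000) = -2.856282
  f(a) × f(c) ≥ 0, new interval: [2.035000, 2.910000]
Iteration 2:
  c_2 = (2.035000 + 2.910000)/2 = 2.472500
  f(c_2) = f(2.472500) = -0.334743
  f(a) × f(c) ≥ 0, new interval: [2.472500, 2.910000]
Iteration 3:
  c_3 = (2.472500 + 2.910000)/2 = 2.691250
  f(c_3) = f(2.691250) = 1.528777
  f(a) × f(c) < 0, new interval: [2.472500, 2.691250]
Iteration 4:
  c_4 = (2.472500 + 2.691250)/2 = 2.581875
  f(c_4) = f(2.581875) = 0.540246
  f(a) × f(c) < 0, new interval: [2.472500, 2.581875]

After 4 iteration(s), the approximation is c_4 = 2.581875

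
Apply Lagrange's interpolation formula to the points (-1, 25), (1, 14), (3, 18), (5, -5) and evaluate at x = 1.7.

Lagrange interpolation formula:
P(x) = Σ yᵢ × Lᵢ(x)
where Lᵢ(x) = Π_{j≠i} (x - xⱼ)/(xᵢ - xⱼ)

L_0(1.7) = (1.7 - 1)/(-1 - 1) × (1.7 - 3)/(-1 - 3) × (1.7 - 5)/(-1 - 5) = -0.062562
L_1(1.7) = (1.7 - (-1))/(1 - (-1)) × (1.7 - 3)/(1 - 3) × (1.7 - 5)/(1 - 5) = 0.723938
L_2(1.7) = (1.7 - (-1))/(3 - (-1)) × (1.7 - 1)/(3 - 1) × (1.7 - 5)/(3 - 5) = 0.389812
L_3(1.7) = (1.7 - (-1))/(5 - (-1)) × (1.7 - 1)/(5 - 1) × (1.7 - 3)/(5 - 3) = -0.051188

P(1.7) = 25×L_0(1.7) + 14×L_1(1.7) + 18×L_2(1.7) + (-5)×L_3(1.7)
P(1.7) = 15.843625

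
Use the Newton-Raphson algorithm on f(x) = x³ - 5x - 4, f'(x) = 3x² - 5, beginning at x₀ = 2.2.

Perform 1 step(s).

f(x) = x³ - 5x - 4
f'(x) = 3x² - 5
x₀ = 2.2

Newton-Raphson formula: x_{n+1} = x_n - f(x_n)/f'(x_n)

Iteration 1:
  f(2.200000) = -4.352000
  f'(2.200000) = 9.520000
  x_1 = 2.200000 - (-4.352000)/9.520000 = 2.657143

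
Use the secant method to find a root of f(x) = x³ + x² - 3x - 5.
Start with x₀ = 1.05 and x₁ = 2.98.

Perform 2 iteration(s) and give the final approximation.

f(x) = x³ + x² - 3x - 5
x₀ = 1.05, x₁ = 2.98

Secant formula: x_{n+1} = x_n - f(x_n)(x_n - x_{n-1})/(f(x_n) - f(x_{n-1}))

Iteration 1:
  f(1.050000) = -5.889875
  f(2.980000) = 21.403992
  x_2 = 2.980000 - 21.403992×(2.980000 - 1.050000)/(21.403992 - (-5.889875))
       = 1.466484
Iteration 2:
  f(2.980000) = 21.403992
  f(1.466484) = -4.095092
  x_3 = 1.466484 - (-4.095092)×(1.466484 - 2.980000)/(-4.095092 - 21.403992)
       = 1.709551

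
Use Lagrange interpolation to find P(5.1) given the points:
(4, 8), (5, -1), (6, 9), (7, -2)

Lagrange interpolation formula:
P(x) = Σ yᵢ × Lᵢ(x)
where Lᵢ(x) = Π_{j≠i} (x - xⱼ)/(xᵢ - xⱼ)

L_0(5.1) = (5.1 - 5)/(4 - 5) × (5.1 - 6)/(4 - 6) × (5.1 - 7)/(4 - 7) = -0.028500
L_1(5.1) = (5.1 - 4)/(5 - 4) × (5.1 - 6)/(5 - 6) × (5.1 - 7)/(5 - 7) = 0.940500
L_2(5.1) = (5.1 - 4)/(6 - 4) × (5.1 - 5)/(6 - 5) × (5.1 - 7)/(6 - 7) = 0.104500
L_3(5.1) = (5.1 - 4)/(7 - 4) × (5.1 - 5)/(7 - 5) × (5.1 - 6)/(7 - 6) = -0.016500

P(5.1) = 8×L_0(5.1) + (-1)×L_1(5.1) + 9×L_2(5.1) + (-2)×L_3(5.1)
P(5.1) = -0.195000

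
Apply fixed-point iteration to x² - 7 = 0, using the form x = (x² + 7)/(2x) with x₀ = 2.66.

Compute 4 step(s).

Equation: x² - 7 = 0
Fixed-point form: x = (x² + 7)/(2x)
x₀ = 2.66

x_1 = g(2.660000) = 2.645789
x_2 = g(2.645789) = 2.645751
x_3 = g(2.645751) = 2.645751
x_4 = g(2.645751) = 2.645751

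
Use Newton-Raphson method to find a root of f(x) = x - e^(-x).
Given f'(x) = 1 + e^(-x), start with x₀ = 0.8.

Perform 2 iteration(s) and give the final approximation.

f(x) = x - e^(-x)
f'(x) = 1 + e^(-x)
x₀ = 0.8

Newton-Raphson formula: x_{n+1} = x_n - f(x_n)/f'(x_n)

Iteration 1:
  f(0.800000) = 0.350671
  f'(0.800000) = 1.449329
  x_1 = 0.800000 - 0.350671/1.449329 = 0.558046
Iteration 2:
  f(0.558046) = -0.014280
  f'(0.558046) = 1.572326
  x_2 = 0.558046 - (-0.014280)/1.572326 = 0.567128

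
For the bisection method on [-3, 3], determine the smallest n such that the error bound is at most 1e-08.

We need (b-a)/2^n ≤ 1e-08
(3 - (-3))/2^n ≤ 1e-08
6/2^n ≤ 1e-08
2^n ≥ 600000000
n ≥ log₂(600000000) = 29.16
n ≥ 30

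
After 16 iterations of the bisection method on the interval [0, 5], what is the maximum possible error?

Bisection error bound: |error| ≤ (b-a)/2^n
|error| ≤ (5 - 0)/2^16 = 5/2^16
|error| ≤ 0.0000762939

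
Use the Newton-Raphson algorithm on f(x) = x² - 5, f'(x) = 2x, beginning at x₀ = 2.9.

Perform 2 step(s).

f(x) = x² - 5
f'(x) = 2x
x₀ = 2.9

Newton-Raphson formula: x_{n+1} = x_n - f(x_n)/f'(x_n)

Iteration 1:
  f(2.900000) = 3.410000
  f'(2.900000) = 5.800000
  x_1 = 2.900000 - 3.410000/5.800000 = 2.312069
Iteration 2:
  f(2.312069) = 0.345663
  f'(2.312069) = 4.624138
  x_2 = 2.312069 - 0.345663/4.624138 = 2.237317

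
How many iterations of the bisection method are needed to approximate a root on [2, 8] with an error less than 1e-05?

We need (b-a)/2^n ≤ 1e-05
(8 - 2)/2^n ≤ 1e-05
6/2^n ≤ 1e-05
2^n ≥ 600000
n ≥ log₂(600000) = 19.19
n ≥ 20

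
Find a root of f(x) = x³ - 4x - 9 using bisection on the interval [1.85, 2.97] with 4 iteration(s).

f(x) = x³ - 4x - 9
Initial interval: [1.85, 2.97]

Iteration 1:
  c_1 = (1.850000 + 2.970000)/2 = 2.410000
  f(c_1) = f(2.410000) = -4.642479
  f(a) × f(c) ≥ 0, new interval: [2.410000, 2.970000]
Iteration 2:
  c_2 = (2.410000 + 2.970000)/2 = 2.690000
  f(c_2) = f(2.690000) = -0.294891
  f(a) × f(c) ≥ 0, new interval: [2.690000, 2.970000]
Iteration 3:
  c_3 = (2.690000 + 2.970000)/2 = 2.830000
  f(c_3) = f(2.830000) = 2.345187
  f(a) × f(c) < 0, new interval: [2.690000, 2.830000]
Iteration 4:
  c_4 = (2.690000 + 2.830000)/2 = 2.760000
  f(c_4) = f(2.760000) = 0.984576
  f(a) × f(c) < 0, new interval: [2.690000, 2.760000]

After 4 iteration(s), the approximation is c_4 = 2.760000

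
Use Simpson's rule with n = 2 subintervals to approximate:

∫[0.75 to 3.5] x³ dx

f(x) = x³
a = 0.75, b = 3.5, n = 2
h = (b - a)/n = 1.375000

Simpson's rule: (h/3)[f(x₀) + 4f(x₁) + 2f(x₂) + ... + f(xₙ)]

x_0 = 0.7500, f(x_0) = 0.421875, coefficient = 1
x_1 = 2.1250, f(x_1) = 9.595703, coefficient = 4
x_2 = 3.5000, f(x_2) = 42.875000, coefficient = 1

I ≈ (1.375000/3) × 81.679688 = 37.436523
Exact value: 37.436523
Error: 0.000000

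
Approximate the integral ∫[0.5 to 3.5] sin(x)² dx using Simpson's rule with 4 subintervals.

f(x) = sin(x)²
a = 0.5, b = 3.5, n = 4
h = (b - a)/n = 0.750000

Simpson's rule: (h/3)[f(x₀) + 4f(x₁) + 2f(x₂) + ... + f(xₙ)]

x_0 = 0.5000, f(x_0) = 0.229849, coefficient = 1
x_1 = 1.2500, f(x_1) = 0.900572, coefficient = 4
x_2 = 2.0000, f(x_2) = 0.826822, coefficient = 2
x_3 = 2.7500, f(x_3) = 0.145665, coefficient = 4
x_4 = 3.5000, f(x_4) = 0.123049, coefficient = 1

I ≈ (0.750000/3) × 6.191489 = 1.547872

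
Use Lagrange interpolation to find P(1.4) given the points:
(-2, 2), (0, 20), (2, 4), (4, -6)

Lagrange interpolation formula:
P(x) = Σ yᵢ × Lᵢ(x)
where Lᵢ(x) = Π_{j≠i} (x - xⱼ)/(xᵢ - xⱼ)

L_0(1.4) = (1.4 - 0)/(-2 - 0) × (1.4 - 2)/(-2 - 2) × (1.4 - 4)/(-2 - 4) = -0.045500
L_1(1.4) = (1.4 - (-2))/(0 - (-2)) × (1.4 - 2)/(0 - 2) × (1.4 - 4)/(0 - 4) = 0.331500
L_2(1.4) = (1.4 - (-2))/(2 - (-2)) × (1.4 - 0)/(2 - 0) × (1.4 - 4)/(2 - 4) = 0.773500
L_3(1.4) = (1.4 - (-2))/(4 - (-2)) × (1.4 - 0)/(4 - 0) × (1.4 - 2)/(4 - 2) = -0.059500

P(1.4) = 2×L_0(1.4) + 20×L_1(1.4) + 4×L_2(1.4) + (-6)×L_3(1.4)
P(1.4) = 9.990000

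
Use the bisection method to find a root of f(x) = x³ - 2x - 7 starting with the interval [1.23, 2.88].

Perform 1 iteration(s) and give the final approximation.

f(x) = x³ - 2x - 7
Initial interval: [1.23, 2.88]

Iteration 1:
  c_1 = (1.230000 + 2.880000)/2 = 2.055000
  f(c_1) = f(2.055000) = -2.431684
  f(a) × f(c) ≥ 0, new interval: [2.055000, 2.880000]

After 1 iteration(s), the approximation is c_1 = 2.055000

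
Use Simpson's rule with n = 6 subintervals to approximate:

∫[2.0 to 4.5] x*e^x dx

f(x) = x*e^x
a = 2.0, b = 4.5, n = 6
h = (b - a)/n = 0.416667

Simpson's rule: (h/3)[f(x₀) + 4f(x₁) + 2f(x₂) + ... + f(xₙ)]

x_0 = 2.0000, f(x_0) = 14.778112, coefficient = 1
x_1 = 2.4167, f(x_1) = 27.087053, coefficient = 4
x_2 = 2.8333, f(x_2) = 48.172446, coefficient = 2
x_3 = 3.2500, f(x_3) = 83.818605, coefficient = 4
x_4 = 3.6667, f(x_4) = 143.444708, coefficient = 2
x_5 = 4.0833, f(x_5) = 242.317047, coefficient = 4
x_6 = 4.5000, f(x_6) = 405.077091, coefficient = 1

I ≈ (0.416667/3) × 2215.980330 = 307.775046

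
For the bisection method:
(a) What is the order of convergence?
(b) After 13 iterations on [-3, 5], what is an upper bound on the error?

(a) Bisection has linear (order 1) convergence; the error is halved each step.

(b) Error bound = (b-a)/2^n = (5 - (-3))/2^{13}
    = 8/2^{13}

(a) 1 (linear); (b) error ≤ 9.77e-04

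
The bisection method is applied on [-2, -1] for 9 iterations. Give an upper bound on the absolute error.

Bisection error bound: |error| ≤ (b-a)/2^n
|error| ≤ (-1 - (-2))/2^9 = 1/2^9
|error| ≤ 0.0019531250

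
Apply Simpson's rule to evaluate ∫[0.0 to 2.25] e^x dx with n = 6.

f(x) = e^x
a = 0.0, b = 2.25, n = 6
h = (b - a)/n = 0.375000

Simpson's rule: (h/3)[f(x₀) + 4f(x₁) + 2f(x₂) + ... + f(xₙ)]

x_0 = 0.0000, f(x_0) = 1.000000, coefficient = 1
x_1 = 0.3750, f(x_1) = 1.454991, coefficient = 4
x_2 = 0.7500, f(x_2) = 2.117000, coefficient = 2
x_3 = 1.1250, f(x_3) = 3.080217, coefficient = 4
x_4 = 1.5000, f(x_4) = 4.481689, coefficient = 2
x_5 = 1.8750, f(x_5) = 6.520819, coefficient = 4
x_6 = 2.2500, f(x_6) = 9.487736, coefficient = 1

I ≈ (0.375000/3) × 67.909224 = 8.488653
Exact value: 8.487736
Error: 0.000917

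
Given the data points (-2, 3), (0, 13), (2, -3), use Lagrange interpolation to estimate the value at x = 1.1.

Lagrange interpolation formula:
P(x) = Σ yᵢ × Lᵢ(x)
where Lᵢ(x) = Π_{j≠i} (x - xⱼ)/(xᵢ - xⱼ)

L_0(1.1) = (1.1 - 0)/(-2 - 0) × (1.1 - 2)/(-2 - 2) = -0.123750
L_1(1.1) = (1.1 - (-2))/(0 - (-2)) × (1.1 - 2)/(0 - 2) = 0.697500
L_2(1.1) = (1.1 - (-2))/(2 - (-2)) × (1.1 - 0)/(2 - 0) = 0.426250

P(1.1) = 3×L_0(1.1) + 13×L_1(1.1) + (-3)×L_2(1.1)
P(1.1) = 7.417500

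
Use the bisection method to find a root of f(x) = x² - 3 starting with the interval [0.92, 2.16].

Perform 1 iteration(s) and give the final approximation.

f(x) = x² - 3
Initial interval: [0.92, 2.16]

Iteration 1:
  c_1 = (0.920000 + 2.160000)/2 = 1.540000
  f(c_1) = f(1.540000) = -0.628400
  f(a) × f(c) ≥ 0, new interval: [1.540000, 2.160000]

After 1 iteration(s), the approximation is c_1 = 1.540000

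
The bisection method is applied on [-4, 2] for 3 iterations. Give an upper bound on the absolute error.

Bisection error bound: |error| ≤ (b-a)/2^n
|error| ≤ (2 - (-4))/2^3 = 6/2^3
|error| ≤ 0.7500000000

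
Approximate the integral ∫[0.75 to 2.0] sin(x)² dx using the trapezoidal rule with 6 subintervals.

f(x) = sin(x)²
a = 0.75, b = 2.0, n = 6
h = (b - a)/n = 0.208333

Trapezoidal rule: (h/2)[f(x₀) + 2f(x₁) + 2f(x₂) + ... + f(xₙ)]

x_0 = 0.7500, f(x_0) = 0.464631, coefficient = 1
x_1 = 0.9583, f(x_1) = 0.669508, coefficient = 2
x_2 = 1.1667, f(x_2) = 0.845379, coefficient = 2
x_3 = 1.3750, f(x_3) = 0.962151, coefficient = 2
x_4 = 1.5833, f(x_4) = 0.999843, coefficient = 2
x_5 = 1.7917, f(x_5) = 0.952004, coefficient = 2
x_6 = 2.0000, f(x_6) = 0.826822, coefficient = 1

I ≈ (0.208333/2) × 10.149224 = 1.057211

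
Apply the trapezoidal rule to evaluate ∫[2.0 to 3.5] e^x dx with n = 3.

f(x) = e^x
a = 2.0, b = 3.5, n = 3
h = (b - a)/n = 0.500000

Trapezoidal rule: (h/2)[f(x₀) + 2f(x₁) + 2f(x₂) + ... + f(xₙ)]

x_0 = 2.0000, f(x_0) = 7.389056, coefficient = 1
x_1 = 2.5000, f(x_1) = 12.182494, coefficient = 2
x_2 = 3.0000, f(x_2) = 20.085537, coefficient = 2
x_3 = 3.5000, f(x_3) = 33.115452, coefficient = 1

I ≈ (0.500000/2) × 105.040570 = 26.260142
Exact value: 25.726396
Error: 0.533747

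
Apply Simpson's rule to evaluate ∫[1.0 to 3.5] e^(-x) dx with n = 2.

f(x) = e^(-x)
a = 1.0, b = 3.5, n = 2
h = (b - a)/n = 1.250000

Simpson's rule: (h/3)[f(x₀) + 4f(x₁) + 2f(x₂) + ... + f(xₙ)]

x_0 = 1.0000, f(x_0) = 0.367879, coefficient = 1
x_1 = 2.2500, f(x_1) = 0.105399, coefficient = 4
x_2 = 3.5000, f(x_2) = 0.030197, coefficient = 1

I ≈ (1.250000/3) × 0.819674 = 0.341531
Exact value: 0.337682
Error: 0.003849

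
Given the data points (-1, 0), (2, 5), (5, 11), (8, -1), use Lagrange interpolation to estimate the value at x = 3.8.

Lagrange interpolation formula:
P(x) = Σ yᵢ × Lᵢ(x)
where Lᵢ(x) = Π_{j≠i} (x - xⱼ)/(xᵢ - xⱼ)

L_0(3.8) = (3.8 - 2)/(-1 - 2) × (3.8 - 5)/(-1 - 5) × (3.8 - 8)/(-1 - 8) = -0.056000
L_1(3.8) = (3.8 - (-1))/(2 - (-1)) × (3.8 - 5)/(2 - 5) × (3.8 - 8)/(2 - 8) = 0.448000
L_2(3.8) = (3.8 - (-1))/(5 - (-1)) × (3.8 - 2)/(5 - 2) × (3.8 - 8)/(5 - 8) = 0.672000
L_3(3.8) = (3.8 - (-1))/(8 - (-1)) × (3.8 - 2)/(8 - 2) × (3.8 - 5)/(8 - 5) = -0.064000

P(3.8) = 0×L_0(3.8) + 5×L_1(3.8) + 11×L_2(3.8) + (-1)×L_3(3.8)
P(3.8) = 9.696000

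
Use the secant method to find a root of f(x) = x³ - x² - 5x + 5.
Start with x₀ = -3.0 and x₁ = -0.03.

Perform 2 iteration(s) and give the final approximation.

f(x) = x³ - x² - 5x + 5
x₀ = -3.0, x₁ = -0.03

Secant formula: x_{n+1} = x_n - f(x_n)(x_n - x_{n-1})/(f(x_n) - f(x_{n-1}))

Iteration 1:
  f(-3.000000) = -16.000000
  f(-0.030000) = 5.149073
  x_2 = -0.030000 - 5.149073×(-0.030000 - (-3.000000))/(5.149073 - (-16.000000))
       = -0.753093
Iteration 2:
  f(-0.030000) = 5.149073
  f(-0.753093) = 7.771200
  x_3 = -0.753093 - 7.771200×(-0.753093 - (-0.030000))/(7.771200 - 5.149073)
       = 1.389938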